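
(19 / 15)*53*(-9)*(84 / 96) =-21147 / 40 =-528.68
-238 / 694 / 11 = -119 / 3817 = -0.03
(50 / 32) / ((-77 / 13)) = -325 / 1232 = -0.26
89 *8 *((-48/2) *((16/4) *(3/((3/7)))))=-478464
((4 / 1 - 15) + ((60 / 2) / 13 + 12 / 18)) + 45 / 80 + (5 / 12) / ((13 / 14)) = -1459 / 208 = -7.01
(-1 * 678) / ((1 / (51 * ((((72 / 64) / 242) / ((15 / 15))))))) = -155601 / 968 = -160.74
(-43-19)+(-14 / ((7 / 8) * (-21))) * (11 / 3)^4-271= -332177 / 1701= -195.28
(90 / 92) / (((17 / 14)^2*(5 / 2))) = 1764 / 6647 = 0.27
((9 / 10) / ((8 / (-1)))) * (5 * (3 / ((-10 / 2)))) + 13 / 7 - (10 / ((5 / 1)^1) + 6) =-3251 / 560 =-5.81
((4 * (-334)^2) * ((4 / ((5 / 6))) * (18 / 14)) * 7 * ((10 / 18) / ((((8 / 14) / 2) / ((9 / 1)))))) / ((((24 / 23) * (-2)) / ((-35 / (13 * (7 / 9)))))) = 7274008980 / 13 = 559539152.31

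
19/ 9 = 2.11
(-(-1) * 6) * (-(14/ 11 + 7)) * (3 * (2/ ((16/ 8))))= -1638/ 11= -148.91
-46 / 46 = -1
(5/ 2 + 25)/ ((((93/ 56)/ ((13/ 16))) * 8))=5005/ 2976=1.68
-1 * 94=-94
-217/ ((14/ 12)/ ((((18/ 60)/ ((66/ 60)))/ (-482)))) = 279/ 2651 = 0.11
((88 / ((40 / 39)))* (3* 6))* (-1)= -7722 / 5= -1544.40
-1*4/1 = -4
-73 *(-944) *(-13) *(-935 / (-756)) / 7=-209406340 / 1323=-158281.44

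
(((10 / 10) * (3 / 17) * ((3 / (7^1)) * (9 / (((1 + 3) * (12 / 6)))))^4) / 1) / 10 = 1594323 / 1671864320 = 0.00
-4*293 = -1172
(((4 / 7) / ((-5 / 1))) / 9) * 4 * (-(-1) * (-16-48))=1024 / 315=3.25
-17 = -17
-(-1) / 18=1 / 18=0.06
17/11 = 1.55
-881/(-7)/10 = 881/70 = 12.59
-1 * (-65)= 65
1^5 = 1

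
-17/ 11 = -1.55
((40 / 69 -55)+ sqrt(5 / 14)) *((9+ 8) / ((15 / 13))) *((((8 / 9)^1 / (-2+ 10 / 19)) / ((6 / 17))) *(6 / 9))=107217266 / 117369 -71383 *sqrt(70) / 59535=903.47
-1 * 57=-57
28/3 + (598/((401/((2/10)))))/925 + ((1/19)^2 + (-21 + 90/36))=-36811156357/4017117750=-9.16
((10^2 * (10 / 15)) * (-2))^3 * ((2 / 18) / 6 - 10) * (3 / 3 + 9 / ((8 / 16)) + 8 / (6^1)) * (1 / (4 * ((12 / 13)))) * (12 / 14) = 244244000000 / 2187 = 111679926.84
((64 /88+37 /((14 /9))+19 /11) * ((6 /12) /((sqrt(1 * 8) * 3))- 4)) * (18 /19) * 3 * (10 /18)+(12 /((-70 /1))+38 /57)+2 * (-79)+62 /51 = -40044428 /124355+20205 * sqrt(2) /11704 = -319.58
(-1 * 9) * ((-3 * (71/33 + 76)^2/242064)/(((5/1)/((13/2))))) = 86466133/97632480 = 0.89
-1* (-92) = 92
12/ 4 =3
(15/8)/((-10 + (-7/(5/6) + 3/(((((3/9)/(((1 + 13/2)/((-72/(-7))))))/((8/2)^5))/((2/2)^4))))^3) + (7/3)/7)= 5625/906983634621688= 0.00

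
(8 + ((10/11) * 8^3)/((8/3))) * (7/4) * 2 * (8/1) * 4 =224896/11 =20445.09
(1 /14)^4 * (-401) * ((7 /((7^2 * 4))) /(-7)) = 401 /7529536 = 0.00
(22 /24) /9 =11 /108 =0.10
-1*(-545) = 545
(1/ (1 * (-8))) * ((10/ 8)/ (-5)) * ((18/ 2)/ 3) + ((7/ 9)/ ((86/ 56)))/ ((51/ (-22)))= -78773/ 631584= -0.12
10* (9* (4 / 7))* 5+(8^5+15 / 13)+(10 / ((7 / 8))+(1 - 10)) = 3005614 / 91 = 33028.73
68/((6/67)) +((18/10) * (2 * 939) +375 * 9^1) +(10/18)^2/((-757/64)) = 2303896519/306585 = 7514.71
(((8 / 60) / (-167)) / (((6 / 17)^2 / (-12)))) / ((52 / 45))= 289 / 4342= 0.07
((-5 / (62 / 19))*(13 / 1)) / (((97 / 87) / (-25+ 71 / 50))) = 25335531 / 60140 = 421.28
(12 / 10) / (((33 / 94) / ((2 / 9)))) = 0.76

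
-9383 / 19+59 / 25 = -233454 / 475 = -491.48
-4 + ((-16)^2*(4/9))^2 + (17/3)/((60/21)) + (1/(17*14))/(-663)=551444085377/42604380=12943.37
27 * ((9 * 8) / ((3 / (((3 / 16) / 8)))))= 243 / 16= 15.19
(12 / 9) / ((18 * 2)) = 1 / 27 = 0.04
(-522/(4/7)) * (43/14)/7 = -11223/28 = -400.82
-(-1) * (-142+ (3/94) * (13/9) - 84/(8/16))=-87407/282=-309.95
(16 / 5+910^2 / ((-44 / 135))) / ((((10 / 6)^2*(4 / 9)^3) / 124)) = -28422203901309 / 22000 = -1291918359.15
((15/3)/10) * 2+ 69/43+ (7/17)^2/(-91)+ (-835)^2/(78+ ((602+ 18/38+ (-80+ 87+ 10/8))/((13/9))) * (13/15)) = 8574644748391/5456708127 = 1571.40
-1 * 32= -32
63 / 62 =1.02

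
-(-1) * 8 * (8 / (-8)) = -8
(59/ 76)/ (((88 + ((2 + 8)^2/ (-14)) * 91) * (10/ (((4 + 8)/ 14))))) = -177/ 1494920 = -0.00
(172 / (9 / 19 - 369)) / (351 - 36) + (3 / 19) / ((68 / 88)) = 72258008 / 356209245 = 0.20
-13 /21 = -0.62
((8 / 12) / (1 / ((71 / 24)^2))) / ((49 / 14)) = 5041 / 3024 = 1.67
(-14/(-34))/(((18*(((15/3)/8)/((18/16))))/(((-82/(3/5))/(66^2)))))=-287/222156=-0.00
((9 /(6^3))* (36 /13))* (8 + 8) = 24 /13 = 1.85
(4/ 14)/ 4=1/ 14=0.07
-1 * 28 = -28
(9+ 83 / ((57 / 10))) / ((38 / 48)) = 10744 / 361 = 29.76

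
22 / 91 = 0.24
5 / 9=0.56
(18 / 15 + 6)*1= 36 / 5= 7.20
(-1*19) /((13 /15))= -285 /13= -21.92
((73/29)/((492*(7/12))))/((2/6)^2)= 657/8323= 0.08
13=13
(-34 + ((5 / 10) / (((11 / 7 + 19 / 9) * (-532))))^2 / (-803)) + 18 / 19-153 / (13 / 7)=-1498538841216029 / 12981415276544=-115.44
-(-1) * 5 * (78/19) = 390/19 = 20.53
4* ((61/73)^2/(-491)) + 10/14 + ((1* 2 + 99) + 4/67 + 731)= 832.77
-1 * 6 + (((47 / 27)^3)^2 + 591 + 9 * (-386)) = -1108478577392 / 387420489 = -2861.18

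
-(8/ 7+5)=-43/ 7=-6.14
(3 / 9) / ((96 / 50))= 25 / 144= 0.17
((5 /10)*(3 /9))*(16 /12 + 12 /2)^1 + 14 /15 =97 /45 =2.16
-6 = -6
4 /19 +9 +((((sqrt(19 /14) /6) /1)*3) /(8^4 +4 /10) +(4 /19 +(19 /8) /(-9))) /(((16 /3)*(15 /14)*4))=sqrt(266) /2621696 +2015489 /218880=9.21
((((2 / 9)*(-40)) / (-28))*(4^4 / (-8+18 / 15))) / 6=-6400 / 3213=-1.99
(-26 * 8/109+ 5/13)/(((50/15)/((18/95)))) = -58293/673075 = -0.09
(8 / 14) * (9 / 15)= 12 / 35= 0.34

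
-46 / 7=-6.57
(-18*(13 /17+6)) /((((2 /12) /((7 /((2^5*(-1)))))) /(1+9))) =108675 /68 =1598.16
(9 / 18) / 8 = 1 / 16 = 0.06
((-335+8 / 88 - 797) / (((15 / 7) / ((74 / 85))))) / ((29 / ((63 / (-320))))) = 67720989 / 21692000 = 3.12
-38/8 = -19/4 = -4.75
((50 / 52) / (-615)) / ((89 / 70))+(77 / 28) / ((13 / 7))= 842219 / 569244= 1.48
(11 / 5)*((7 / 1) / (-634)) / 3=-77 / 9510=-0.01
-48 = -48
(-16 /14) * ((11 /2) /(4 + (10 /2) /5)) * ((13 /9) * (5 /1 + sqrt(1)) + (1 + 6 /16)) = -2651 /210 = -12.62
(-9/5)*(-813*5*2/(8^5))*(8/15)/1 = 2439/10240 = 0.24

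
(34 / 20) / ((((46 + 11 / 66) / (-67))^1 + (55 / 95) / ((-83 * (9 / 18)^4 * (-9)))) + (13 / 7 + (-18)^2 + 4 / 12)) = 113160789 / 21667882895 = 0.01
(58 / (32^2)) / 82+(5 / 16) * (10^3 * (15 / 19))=196800551 / 797696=246.71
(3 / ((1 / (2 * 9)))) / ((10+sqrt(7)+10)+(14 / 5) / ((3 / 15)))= 612 / 383-18 * sqrt(7) / 383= 1.47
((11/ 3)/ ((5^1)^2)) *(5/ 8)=11/ 120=0.09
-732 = -732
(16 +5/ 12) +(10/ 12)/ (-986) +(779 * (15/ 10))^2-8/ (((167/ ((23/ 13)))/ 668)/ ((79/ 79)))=35002165165/ 25636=1365352.05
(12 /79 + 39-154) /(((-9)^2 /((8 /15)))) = -72584 /95985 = -0.76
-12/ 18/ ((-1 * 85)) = 2/ 255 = 0.01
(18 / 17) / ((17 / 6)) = 108 / 289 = 0.37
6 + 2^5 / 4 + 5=19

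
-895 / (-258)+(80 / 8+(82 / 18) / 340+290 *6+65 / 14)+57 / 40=3241302703 / 1842120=1759.55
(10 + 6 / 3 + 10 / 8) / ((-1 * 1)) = -53 / 4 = -13.25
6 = 6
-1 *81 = -81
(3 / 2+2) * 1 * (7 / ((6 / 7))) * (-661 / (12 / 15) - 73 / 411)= -466015921 / 19728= -23622.06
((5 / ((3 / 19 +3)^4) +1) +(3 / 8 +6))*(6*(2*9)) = 19246321 / 24000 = 801.93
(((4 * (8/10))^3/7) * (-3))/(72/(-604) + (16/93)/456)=2458985472/20806625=118.18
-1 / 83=-0.01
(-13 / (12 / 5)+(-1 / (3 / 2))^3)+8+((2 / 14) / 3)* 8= 2017 / 756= 2.67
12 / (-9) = -4 / 3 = -1.33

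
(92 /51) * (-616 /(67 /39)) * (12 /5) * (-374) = 194498304 /335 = 580591.95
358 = 358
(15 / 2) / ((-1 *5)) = -3 / 2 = -1.50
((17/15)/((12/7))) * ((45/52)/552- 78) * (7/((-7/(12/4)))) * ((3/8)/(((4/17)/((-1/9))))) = -167749183/6123520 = -27.39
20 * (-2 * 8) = -320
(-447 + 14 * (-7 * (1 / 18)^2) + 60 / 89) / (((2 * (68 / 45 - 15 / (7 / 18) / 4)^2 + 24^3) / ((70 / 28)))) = -39441857875 / 492991991362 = -0.08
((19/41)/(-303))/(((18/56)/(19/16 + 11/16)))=-665/74538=-0.01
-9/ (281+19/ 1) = -3/ 100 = -0.03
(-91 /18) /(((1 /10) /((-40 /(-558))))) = -9100 /2511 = -3.62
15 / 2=7.50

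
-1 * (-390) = 390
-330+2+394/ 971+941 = 613.41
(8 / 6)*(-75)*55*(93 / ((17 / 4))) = -2046000 / 17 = -120352.94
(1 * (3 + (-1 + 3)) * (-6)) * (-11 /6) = 55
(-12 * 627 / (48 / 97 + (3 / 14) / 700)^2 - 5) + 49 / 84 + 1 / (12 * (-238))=-719285573685420845 / 23435068515768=-30692.70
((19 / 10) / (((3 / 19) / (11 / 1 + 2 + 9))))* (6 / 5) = 317.68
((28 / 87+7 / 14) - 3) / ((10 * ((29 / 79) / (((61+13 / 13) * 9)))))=-2784513 / 8410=-331.10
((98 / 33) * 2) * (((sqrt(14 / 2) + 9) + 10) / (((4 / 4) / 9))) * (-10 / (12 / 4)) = -37240 / 11-1960 * sqrt(7) / 11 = -3856.88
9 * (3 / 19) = 27 / 19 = 1.42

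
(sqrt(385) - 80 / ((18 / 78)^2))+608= -8048 / 9+sqrt(385)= -874.60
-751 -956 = -1707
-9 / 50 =-0.18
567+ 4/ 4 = 568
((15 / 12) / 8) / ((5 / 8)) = 0.25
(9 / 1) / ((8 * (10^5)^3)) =9 / 8000000000000000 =0.00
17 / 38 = 0.45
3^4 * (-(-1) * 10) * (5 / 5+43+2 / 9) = 35820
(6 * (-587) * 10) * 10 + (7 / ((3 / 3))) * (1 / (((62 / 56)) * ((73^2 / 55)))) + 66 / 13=-756369098126 / 2147587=-352194.86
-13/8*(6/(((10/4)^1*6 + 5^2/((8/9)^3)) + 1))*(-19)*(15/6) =237120/26417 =8.98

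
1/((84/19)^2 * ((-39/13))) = -361/21168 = -0.02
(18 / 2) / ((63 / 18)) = 2.57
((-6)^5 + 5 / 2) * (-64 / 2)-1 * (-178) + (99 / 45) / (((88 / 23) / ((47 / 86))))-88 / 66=2568947083 / 10320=248928.98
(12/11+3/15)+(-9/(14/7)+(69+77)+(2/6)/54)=636161/4455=142.80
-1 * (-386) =386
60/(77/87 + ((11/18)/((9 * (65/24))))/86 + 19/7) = 459581850/27572113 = 16.67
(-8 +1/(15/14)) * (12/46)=-212/115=-1.84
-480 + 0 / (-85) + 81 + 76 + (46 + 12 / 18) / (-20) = -976 / 3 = -325.33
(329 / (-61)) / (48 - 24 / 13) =-0.12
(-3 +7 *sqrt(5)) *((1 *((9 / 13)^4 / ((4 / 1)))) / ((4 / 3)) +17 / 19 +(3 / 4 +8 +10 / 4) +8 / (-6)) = -282733391 / 8682544 +1979133737 *sqrt(5) / 26047632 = 137.34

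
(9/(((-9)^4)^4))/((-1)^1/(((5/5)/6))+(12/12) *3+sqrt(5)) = -1/274521509459532 - sqrt(5)/823564528378596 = -0.00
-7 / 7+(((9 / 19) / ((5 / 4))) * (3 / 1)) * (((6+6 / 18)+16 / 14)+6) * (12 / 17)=110951 / 11305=9.81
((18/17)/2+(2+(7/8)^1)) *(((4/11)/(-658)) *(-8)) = 926/61523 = 0.02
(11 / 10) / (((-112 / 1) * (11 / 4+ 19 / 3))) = -33 / 30520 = -0.00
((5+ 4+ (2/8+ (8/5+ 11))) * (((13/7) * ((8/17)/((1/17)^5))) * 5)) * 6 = 5693793612/7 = 813399087.43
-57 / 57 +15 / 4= 11 / 4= 2.75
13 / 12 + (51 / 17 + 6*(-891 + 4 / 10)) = -320371 / 60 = -5339.52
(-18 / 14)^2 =81 / 49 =1.65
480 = 480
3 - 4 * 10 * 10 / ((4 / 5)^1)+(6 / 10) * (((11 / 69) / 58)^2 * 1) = -13266589859 / 26693340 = -497.00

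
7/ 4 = 1.75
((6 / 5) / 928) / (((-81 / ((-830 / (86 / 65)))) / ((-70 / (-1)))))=0.70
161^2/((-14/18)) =-33327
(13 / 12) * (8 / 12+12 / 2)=65 / 9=7.22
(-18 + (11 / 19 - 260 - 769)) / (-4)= 9941 / 38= 261.61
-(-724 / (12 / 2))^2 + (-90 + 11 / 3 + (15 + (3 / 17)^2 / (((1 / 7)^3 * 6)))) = -76105247 / 5202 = -14630.00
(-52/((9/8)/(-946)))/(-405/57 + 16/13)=-97203392/13059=-7443.40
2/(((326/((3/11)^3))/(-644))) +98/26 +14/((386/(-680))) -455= -259089413646/544335077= -475.97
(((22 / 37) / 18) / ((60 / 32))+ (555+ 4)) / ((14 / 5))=398899 / 1998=199.65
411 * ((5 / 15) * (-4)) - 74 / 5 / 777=-57542 / 105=-548.02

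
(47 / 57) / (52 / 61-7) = -2867 / 21375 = -0.13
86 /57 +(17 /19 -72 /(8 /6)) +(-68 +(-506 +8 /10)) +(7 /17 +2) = -3015454 /4845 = -622.38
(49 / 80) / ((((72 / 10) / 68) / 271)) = 1567.66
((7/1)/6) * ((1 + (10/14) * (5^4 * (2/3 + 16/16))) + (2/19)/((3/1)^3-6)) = 49546/57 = 869.23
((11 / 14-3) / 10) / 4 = -0.06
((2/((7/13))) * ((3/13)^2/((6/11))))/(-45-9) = -11/1638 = -0.01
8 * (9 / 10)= 36 / 5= 7.20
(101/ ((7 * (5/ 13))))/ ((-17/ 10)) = -2626/ 119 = -22.07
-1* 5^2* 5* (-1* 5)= 625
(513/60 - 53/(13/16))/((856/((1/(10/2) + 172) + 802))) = -64.51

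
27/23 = 1.17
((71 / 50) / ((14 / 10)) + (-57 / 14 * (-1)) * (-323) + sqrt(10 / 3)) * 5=-45992 / 7 + 5 * sqrt(30) / 3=-6561.16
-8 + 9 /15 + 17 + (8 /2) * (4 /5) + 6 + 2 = 104 /5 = 20.80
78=78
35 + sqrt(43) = 41.56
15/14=1.07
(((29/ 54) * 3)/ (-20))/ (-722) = 29/ 259920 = 0.00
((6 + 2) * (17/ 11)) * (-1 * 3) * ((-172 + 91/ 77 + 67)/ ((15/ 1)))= 155312/ 605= 256.71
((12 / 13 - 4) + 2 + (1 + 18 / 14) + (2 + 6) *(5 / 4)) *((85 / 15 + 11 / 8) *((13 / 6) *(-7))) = -14365 / 12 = -1197.08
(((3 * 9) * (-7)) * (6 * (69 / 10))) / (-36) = 4347 / 20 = 217.35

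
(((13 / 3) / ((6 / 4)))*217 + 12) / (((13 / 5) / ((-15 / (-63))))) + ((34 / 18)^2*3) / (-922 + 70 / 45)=1190588309 / 20353788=58.49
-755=-755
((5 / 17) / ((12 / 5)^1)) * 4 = 25 / 51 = 0.49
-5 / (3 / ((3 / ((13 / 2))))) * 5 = -50 / 13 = -3.85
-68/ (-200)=17/ 50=0.34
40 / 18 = 20 / 9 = 2.22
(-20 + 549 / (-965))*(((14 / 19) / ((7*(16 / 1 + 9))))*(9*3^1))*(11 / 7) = -11790306 / 3208625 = -3.67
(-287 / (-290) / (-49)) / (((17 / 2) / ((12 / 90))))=-82 / 258825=-0.00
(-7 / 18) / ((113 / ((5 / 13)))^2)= -175 / 38843298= -0.00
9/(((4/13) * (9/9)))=117/4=29.25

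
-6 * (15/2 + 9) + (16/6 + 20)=-229/3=-76.33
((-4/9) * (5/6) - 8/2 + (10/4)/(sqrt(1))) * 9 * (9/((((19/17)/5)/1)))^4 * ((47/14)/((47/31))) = -357443623085625/3648988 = -97956919.31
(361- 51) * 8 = 2480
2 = 2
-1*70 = -70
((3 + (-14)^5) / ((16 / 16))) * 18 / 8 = -4840389 / 4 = -1210097.25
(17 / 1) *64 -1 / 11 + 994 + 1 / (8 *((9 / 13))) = 1649015 / 792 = 2082.09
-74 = -74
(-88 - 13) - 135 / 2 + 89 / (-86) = -7290 / 43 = -169.53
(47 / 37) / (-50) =-47 / 1850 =-0.03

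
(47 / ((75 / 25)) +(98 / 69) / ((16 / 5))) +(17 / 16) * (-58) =-6281 / 138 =-45.51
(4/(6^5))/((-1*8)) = -1/15552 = -0.00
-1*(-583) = 583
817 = 817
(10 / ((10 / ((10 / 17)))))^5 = 100000 / 1419857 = 0.07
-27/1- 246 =-273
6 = 6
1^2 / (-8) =-1 / 8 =-0.12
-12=-12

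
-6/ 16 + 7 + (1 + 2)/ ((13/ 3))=761/ 104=7.32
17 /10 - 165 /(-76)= 1471 /380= 3.87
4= 4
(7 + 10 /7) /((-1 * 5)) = -59 /35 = -1.69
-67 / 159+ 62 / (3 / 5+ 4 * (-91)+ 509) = 257 / 57876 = 0.00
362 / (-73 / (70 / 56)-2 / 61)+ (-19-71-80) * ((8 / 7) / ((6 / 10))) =-8822015 / 26733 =-330.00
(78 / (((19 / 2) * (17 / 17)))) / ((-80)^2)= 39 / 30400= 0.00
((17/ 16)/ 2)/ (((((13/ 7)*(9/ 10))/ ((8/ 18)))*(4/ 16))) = 595/ 1053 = 0.57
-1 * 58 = -58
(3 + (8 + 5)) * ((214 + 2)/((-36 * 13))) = -96/13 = -7.38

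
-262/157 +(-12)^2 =22346/157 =142.33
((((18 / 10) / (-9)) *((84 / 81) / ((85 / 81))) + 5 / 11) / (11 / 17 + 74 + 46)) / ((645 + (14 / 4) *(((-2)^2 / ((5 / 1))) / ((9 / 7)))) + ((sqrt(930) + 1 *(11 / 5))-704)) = -13284261 / 234550585885-97281 *sqrt(930) / 93820234354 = -0.00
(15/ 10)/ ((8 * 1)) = 3/ 16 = 0.19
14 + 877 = 891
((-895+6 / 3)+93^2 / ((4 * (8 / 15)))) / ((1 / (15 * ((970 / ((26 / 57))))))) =100836798.86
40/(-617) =-40/617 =-0.06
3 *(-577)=-1731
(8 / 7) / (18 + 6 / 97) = 97 / 1533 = 0.06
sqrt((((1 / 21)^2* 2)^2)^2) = 4 / 194481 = 0.00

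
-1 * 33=-33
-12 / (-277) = 12 / 277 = 0.04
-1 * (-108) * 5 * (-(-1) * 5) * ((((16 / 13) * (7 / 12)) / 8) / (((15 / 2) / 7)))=2940 / 13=226.15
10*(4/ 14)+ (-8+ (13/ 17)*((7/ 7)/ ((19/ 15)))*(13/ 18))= -63853/ 13566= -4.71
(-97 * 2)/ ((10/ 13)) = -1261/ 5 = -252.20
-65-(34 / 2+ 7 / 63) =-739 / 9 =-82.11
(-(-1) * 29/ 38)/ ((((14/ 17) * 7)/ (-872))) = -107474/ 931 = -115.44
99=99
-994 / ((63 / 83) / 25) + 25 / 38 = -32738.23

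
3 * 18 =54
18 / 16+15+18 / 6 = 153 / 8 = 19.12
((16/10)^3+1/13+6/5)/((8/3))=26193/13000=2.01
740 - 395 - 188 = 157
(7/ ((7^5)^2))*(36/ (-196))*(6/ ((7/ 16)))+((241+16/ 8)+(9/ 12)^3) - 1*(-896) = 1009348186503227/ 885842380864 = 1139.42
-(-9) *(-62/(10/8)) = -2232/5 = -446.40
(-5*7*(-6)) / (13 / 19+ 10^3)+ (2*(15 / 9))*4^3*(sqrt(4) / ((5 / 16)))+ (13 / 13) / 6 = 51932483 / 38026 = 1365.71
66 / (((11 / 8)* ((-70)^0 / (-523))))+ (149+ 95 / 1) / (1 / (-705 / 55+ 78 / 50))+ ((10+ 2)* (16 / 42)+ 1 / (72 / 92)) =-964834349 / 34650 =-27845.15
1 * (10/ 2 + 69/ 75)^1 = 148/ 25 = 5.92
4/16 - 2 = -1.75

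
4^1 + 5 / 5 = 5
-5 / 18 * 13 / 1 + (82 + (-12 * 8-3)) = -20.61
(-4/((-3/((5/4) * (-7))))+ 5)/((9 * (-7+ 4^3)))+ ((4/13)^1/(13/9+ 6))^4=-11508138408596/885750160829859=-0.01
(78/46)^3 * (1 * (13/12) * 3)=771147/48668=15.85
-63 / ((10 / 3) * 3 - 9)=-63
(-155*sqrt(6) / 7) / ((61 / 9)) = -1395*sqrt(6) / 427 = -8.00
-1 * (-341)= 341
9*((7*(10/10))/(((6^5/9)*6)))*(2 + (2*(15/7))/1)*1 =11/144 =0.08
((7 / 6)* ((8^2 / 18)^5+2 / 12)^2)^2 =995004552705017873588409474682369 / 7002815304416790989376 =142086362334.51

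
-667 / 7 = -95.29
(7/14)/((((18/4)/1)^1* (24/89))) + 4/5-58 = -61331/1080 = -56.79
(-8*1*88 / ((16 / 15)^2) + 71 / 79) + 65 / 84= -2047463 / 3318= -617.08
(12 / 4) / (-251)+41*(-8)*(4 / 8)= -41167 / 251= -164.01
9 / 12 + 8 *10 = 80.75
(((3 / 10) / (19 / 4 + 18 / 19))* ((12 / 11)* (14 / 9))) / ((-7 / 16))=-4864 / 23815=-0.20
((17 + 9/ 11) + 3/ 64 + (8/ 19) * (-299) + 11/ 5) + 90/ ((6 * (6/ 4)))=-95.83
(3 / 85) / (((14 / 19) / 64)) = 1824 / 595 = 3.07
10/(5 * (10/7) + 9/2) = 140/163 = 0.86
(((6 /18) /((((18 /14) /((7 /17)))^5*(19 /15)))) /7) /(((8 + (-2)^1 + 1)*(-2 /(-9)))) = 28824005 /353995907526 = 0.00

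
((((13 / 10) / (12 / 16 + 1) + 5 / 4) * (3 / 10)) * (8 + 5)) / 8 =10881 / 11200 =0.97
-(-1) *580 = 580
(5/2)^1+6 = 8.50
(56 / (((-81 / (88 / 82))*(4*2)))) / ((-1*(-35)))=-44 / 16605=-0.00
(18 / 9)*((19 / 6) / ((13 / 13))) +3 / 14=275 / 42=6.55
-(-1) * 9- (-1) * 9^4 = 6570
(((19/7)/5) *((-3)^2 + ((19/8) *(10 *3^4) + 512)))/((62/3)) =79629/1240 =64.22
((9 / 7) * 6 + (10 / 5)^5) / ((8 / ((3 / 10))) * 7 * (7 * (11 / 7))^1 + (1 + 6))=834 / 43267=0.02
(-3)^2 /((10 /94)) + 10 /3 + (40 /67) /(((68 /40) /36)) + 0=1718341 /17085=100.58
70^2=4900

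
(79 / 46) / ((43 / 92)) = 158 / 43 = 3.67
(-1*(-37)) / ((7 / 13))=481 / 7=68.71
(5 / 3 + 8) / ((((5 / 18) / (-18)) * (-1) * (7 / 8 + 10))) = 288 / 5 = 57.60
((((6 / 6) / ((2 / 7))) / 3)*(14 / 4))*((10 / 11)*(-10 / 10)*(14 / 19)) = -1715 / 627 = -2.74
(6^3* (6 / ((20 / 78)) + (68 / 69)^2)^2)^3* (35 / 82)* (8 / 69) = 546639754145535633503490894215864612864 / 5230952368721900559196875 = 104501000126502.45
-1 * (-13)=13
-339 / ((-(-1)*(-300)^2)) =-113 / 30000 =-0.00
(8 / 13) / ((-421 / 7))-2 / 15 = -11786 / 82095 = -0.14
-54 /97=-0.56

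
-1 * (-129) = 129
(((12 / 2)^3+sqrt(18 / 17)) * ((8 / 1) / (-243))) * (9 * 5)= -320 - 40 * sqrt(34) / 153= -321.52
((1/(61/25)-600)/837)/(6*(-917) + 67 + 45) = 95/714798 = 0.00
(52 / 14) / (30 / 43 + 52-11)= 1118 / 12551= 0.09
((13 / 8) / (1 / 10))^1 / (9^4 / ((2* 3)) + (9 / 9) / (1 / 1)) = 0.01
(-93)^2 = 8649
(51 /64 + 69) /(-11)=-4467 /704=-6.35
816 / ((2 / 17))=6936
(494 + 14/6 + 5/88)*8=131047/33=3971.12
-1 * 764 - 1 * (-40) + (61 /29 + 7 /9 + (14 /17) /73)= -233567438 /323901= -721.11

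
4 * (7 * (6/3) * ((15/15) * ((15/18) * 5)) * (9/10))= 210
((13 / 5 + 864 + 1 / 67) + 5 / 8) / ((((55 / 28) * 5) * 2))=16269421 / 368500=44.15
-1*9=-9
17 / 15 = 1.13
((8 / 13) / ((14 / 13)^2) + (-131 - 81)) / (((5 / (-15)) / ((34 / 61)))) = 1056924 / 2989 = 353.60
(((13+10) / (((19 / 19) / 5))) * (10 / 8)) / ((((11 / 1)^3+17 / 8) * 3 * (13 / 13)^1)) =230 / 6399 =0.04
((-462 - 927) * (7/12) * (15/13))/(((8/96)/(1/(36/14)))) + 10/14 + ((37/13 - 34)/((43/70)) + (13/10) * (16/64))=-690654031/156520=-4412.56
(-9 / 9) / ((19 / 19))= -1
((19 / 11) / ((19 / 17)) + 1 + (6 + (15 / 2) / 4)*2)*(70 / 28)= 4025 / 88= 45.74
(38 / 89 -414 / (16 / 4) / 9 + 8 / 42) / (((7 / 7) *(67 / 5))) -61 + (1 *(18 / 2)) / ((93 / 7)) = -474639265 / 7763826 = -61.13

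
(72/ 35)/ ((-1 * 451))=-72/ 15785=-0.00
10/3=3.33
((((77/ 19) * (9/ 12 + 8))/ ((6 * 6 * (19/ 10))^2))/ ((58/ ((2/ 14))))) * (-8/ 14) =-1375/ 128894328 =-0.00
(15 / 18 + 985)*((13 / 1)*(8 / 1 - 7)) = 76895 / 6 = 12815.83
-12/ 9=-4/ 3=-1.33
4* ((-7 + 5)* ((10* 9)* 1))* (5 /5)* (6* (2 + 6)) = -34560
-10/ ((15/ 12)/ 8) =-64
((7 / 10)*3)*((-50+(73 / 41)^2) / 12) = -8.20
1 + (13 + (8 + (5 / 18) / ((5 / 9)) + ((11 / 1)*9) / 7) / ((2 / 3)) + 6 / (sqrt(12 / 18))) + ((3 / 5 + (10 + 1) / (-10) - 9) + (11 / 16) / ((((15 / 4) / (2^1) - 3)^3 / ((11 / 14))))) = 3*sqrt(6) + 777389 / 20412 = 45.43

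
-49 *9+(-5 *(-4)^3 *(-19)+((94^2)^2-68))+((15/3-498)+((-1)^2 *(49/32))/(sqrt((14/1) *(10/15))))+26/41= 7 *sqrt(21)/64+3200780400/41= 78067815.14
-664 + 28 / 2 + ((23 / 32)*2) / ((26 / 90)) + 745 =20795 / 208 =99.98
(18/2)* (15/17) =135/17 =7.94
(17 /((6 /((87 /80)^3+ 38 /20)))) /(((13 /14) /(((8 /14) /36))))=27732151 /179712000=0.15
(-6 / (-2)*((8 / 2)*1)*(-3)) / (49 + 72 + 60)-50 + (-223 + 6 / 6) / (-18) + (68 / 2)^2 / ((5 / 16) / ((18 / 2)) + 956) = -2740222357 / 74754267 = -36.66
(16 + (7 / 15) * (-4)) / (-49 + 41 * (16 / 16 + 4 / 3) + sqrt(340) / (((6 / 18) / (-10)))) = -477 * sqrt(85) / 170900 - 371 / 170900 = -0.03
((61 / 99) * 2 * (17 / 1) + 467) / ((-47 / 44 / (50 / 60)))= -483070 / 1269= -380.67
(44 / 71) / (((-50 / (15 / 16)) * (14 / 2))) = -0.00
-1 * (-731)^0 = -1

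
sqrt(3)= 1.73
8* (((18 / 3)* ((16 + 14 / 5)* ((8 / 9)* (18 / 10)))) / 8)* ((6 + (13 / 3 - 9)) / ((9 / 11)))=66176 / 225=294.12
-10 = -10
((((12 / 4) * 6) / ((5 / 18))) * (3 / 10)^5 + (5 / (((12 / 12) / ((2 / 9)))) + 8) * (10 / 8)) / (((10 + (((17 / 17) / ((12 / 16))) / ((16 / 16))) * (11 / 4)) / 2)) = 1.69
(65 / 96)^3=274625 / 884736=0.31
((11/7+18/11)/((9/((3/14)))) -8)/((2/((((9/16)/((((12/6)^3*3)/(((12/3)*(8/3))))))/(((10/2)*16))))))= -5125/413952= -0.01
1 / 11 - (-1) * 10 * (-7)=-769 / 11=-69.91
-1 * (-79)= 79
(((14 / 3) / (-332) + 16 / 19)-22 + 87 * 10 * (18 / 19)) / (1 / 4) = 15196702 / 4731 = 3212.15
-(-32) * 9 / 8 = 36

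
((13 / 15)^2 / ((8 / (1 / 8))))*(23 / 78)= 299 / 86400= 0.00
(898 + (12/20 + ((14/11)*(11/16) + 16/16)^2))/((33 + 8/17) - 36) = -4907509/13760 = -356.65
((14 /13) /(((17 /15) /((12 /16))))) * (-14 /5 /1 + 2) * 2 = -1.14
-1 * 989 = -989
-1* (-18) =18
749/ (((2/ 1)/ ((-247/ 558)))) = -165.77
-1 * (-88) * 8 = 704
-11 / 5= -2.20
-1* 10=-10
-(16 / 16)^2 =-1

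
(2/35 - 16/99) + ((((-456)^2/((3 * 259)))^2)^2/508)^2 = 16479827487687789693521087879172869160826/161663044558415861743429455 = 101939361173746.26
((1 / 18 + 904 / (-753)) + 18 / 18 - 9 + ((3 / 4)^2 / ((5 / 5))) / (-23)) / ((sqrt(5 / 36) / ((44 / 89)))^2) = -16.14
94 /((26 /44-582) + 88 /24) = -0.16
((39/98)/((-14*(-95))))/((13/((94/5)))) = 141/325850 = 0.00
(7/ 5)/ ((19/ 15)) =21/ 19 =1.11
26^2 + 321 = 997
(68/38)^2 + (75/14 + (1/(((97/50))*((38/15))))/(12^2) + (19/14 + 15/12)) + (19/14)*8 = 259140485/11765712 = 22.03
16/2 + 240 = 248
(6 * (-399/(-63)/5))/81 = 38/405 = 0.09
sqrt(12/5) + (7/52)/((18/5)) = 35/936 + 2 * sqrt(15)/5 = 1.59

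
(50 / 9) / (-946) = -25 / 4257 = -0.01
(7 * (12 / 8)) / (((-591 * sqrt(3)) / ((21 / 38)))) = -49 * sqrt(3) / 14972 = -0.01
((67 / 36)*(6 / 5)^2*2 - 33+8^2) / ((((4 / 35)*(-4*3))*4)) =-6.63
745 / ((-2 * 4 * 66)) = -1.41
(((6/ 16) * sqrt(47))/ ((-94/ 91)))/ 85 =-273 * sqrt(47)/ 63920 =-0.03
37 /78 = 0.47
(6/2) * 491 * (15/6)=7365/2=3682.50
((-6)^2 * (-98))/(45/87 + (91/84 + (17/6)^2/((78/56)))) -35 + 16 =-149342951/299837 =-498.08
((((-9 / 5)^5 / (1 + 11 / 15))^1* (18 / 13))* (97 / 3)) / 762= -17183259 / 26828750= -0.64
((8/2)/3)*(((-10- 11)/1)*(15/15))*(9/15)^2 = -252/25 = -10.08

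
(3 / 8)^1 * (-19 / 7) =-57 / 56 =-1.02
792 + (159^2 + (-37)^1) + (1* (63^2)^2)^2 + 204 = 248155780293761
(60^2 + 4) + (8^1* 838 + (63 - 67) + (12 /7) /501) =12045380 /1169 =10304.00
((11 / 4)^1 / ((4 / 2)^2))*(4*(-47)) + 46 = -333 / 4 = -83.25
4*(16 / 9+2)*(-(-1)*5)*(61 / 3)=41480 / 27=1536.30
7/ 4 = 1.75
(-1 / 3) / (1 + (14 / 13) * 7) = -13 / 333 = -0.04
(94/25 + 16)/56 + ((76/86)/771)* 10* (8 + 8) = 12444791/23207100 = 0.54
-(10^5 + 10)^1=-100010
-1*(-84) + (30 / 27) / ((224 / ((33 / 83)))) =2342647 / 27888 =84.00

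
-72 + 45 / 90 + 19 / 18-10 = -724 / 9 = -80.44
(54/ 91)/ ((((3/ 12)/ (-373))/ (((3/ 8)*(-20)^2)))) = -12085200/ 91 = -132804.40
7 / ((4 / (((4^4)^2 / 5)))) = 22937.60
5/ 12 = 0.42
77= 77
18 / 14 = 9 / 7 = 1.29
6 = 6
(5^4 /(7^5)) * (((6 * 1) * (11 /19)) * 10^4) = 412500000 /319333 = 1291.76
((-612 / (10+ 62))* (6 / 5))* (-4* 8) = 1632 / 5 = 326.40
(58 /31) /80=29 /1240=0.02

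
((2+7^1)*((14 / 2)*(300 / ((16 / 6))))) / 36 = 1575 / 8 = 196.88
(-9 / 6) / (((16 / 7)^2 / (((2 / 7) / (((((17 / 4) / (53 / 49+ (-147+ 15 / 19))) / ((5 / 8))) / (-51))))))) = -6080175 / 68096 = -89.29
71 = 71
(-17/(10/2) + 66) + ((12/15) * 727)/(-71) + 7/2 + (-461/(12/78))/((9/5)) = -1026754/639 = -1606.81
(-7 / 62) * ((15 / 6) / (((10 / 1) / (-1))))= 7 / 248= 0.03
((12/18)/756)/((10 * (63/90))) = 1/7938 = 0.00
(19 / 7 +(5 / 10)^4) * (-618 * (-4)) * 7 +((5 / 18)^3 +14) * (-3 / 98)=9153924571 / 190512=48049.07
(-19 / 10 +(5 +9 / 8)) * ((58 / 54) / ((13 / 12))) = 377 / 90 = 4.19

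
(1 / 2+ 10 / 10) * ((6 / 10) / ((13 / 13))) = 9 / 10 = 0.90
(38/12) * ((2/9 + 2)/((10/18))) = 38/3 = 12.67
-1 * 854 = -854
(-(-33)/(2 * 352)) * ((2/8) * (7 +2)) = 27/256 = 0.11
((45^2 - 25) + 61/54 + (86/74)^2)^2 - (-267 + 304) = 21914264122997413/5465053476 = 4009890.15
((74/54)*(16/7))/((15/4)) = 0.84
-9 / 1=-9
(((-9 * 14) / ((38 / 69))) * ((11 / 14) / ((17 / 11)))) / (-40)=75141 / 25840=2.91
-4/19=-0.21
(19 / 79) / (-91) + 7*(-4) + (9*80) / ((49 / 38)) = 26689543 / 50323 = 530.36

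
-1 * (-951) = 951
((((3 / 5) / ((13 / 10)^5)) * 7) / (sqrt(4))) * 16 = 3360000 / 371293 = 9.05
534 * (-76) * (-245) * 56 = 556812480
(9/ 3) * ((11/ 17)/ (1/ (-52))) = -1716/ 17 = -100.94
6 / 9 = 2 / 3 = 0.67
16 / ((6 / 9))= 24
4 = 4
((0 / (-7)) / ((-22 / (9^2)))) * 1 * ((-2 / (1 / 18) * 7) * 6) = 0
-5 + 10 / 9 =-3.89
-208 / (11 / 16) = -3328 / 11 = -302.55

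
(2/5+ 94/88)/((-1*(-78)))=323/17160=0.02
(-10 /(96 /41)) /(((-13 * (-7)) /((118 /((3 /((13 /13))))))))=-12095 /6552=-1.85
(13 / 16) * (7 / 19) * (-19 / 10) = -91 / 160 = -0.57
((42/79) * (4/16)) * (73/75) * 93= 47523/3950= 12.03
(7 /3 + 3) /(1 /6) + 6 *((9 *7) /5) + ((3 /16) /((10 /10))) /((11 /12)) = 23717 /220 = 107.80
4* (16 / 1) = 64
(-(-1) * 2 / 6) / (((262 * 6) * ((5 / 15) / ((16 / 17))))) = 4 / 6681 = 0.00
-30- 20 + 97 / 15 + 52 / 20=-614 / 15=-40.93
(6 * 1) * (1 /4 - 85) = -1017 /2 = -508.50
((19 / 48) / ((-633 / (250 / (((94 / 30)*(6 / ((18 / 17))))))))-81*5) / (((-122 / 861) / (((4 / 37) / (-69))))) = -4.48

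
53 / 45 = 1.18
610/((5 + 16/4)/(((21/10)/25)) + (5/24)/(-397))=8136912/1429193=5.69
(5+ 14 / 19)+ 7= 12.74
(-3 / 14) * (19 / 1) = -57 / 14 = -4.07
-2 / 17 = -0.12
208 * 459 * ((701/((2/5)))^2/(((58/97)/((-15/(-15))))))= 14221120369950/29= 490383461032.76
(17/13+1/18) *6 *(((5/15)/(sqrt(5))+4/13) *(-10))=-12760/507- 638 *sqrt(5)/117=-37.36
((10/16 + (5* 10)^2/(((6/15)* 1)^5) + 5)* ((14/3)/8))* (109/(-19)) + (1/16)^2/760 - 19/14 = -3338207455339/4085760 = -817034.64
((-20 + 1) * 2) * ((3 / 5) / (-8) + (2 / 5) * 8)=-475 / 4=-118.75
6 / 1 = 6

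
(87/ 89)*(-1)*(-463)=40281/ 89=452.60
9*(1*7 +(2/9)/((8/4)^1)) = 64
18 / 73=0.25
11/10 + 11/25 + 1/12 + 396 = 119287/300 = 397.62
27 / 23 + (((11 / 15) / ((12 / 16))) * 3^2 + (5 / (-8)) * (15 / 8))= 64783 / 7360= 8.80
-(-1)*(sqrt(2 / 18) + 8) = 25 / 3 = 8.33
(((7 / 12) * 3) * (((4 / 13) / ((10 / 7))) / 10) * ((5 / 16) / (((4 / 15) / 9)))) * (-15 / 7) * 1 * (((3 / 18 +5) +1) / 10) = -6993 / 13312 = -0.53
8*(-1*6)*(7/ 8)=-42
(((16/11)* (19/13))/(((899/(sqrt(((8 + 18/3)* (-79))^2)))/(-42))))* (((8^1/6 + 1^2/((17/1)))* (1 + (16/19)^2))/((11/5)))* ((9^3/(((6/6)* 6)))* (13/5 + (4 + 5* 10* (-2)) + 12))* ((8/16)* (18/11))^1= 961338.27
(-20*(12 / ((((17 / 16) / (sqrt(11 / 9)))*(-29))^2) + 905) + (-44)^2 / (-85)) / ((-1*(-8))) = -16517991719 / 7291470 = -2265.39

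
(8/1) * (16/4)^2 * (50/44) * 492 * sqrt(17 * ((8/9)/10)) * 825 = 7872000 * sqrt(85) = 72576253.97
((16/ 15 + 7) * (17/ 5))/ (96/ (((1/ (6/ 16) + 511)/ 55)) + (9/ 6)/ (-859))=5445779966/ 2040637275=2.67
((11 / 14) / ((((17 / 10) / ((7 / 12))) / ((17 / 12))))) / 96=55 / 13824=0.00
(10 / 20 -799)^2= 2550409 / 4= 637602.25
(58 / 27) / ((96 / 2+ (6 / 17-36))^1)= 493 / 2835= 0.17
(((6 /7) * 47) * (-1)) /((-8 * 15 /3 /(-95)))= -2679 /28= -95.68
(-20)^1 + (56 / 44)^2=-2224 / 121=-18.38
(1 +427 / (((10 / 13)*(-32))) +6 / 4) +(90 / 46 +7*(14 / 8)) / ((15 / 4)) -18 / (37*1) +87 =61643753 / 816960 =75.46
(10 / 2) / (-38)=-5 / 38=-0.13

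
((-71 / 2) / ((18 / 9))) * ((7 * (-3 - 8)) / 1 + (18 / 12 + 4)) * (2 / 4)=10153 / 16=634.56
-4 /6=-2 /3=-0.67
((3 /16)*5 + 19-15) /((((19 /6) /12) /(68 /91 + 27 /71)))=21.10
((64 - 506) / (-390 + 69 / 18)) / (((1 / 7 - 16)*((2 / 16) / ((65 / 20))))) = -22984 / 12247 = -1.88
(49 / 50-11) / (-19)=501 / 950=0.53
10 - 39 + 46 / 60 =-847 / 30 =-28.23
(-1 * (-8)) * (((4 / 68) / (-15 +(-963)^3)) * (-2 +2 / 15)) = 112 / 113864686155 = 0.00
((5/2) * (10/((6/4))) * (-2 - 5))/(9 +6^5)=-70/4671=-0.01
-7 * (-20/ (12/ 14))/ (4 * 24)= 245/ 144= 1.70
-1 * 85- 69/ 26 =-2279/ 26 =-87.65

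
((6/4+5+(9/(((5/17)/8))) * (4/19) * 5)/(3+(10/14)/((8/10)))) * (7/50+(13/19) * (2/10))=18481799/983725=18.79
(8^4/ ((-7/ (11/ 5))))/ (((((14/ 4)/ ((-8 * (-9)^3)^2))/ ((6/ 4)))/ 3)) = -13792092880896/ 245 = -56294256656.72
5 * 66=330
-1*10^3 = -1000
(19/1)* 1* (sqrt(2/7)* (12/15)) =8.12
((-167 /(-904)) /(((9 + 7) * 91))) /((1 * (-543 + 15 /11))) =-1837 /7842062592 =-0.00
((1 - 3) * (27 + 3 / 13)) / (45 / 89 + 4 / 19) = -1197228 / 15743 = -76.05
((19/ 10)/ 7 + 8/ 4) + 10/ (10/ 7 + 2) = 5.19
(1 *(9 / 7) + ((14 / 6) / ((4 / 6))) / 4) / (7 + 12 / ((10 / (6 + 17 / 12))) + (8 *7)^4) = 605 / 2753663332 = 0.00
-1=-1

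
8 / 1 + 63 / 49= 65 / 7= 9.29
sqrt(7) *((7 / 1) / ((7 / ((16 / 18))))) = 8 *sqrt(7) / 9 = 2.35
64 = 64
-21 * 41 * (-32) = 27552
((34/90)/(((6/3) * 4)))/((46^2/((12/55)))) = 17/3491400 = 0.00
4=4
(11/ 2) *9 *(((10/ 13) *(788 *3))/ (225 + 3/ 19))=3705570/ 9269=399.78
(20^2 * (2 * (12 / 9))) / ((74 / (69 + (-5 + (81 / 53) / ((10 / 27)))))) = 5777120 / 5883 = 982.00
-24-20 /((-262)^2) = -411869 /17161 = -24.00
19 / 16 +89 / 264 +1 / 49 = 39973 / 25872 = 1.55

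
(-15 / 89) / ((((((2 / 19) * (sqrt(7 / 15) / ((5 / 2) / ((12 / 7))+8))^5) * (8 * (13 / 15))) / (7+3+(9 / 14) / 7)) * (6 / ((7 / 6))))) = -7078792724589023125 * sqrt(105) / 314593096237056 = -230570.99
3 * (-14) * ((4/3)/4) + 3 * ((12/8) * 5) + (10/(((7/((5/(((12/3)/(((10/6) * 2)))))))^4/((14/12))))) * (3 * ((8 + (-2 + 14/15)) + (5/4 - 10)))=2763731/5334336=0.52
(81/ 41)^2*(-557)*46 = -168105942/ 1681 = -100003.53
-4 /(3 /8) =-32 /3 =-10.67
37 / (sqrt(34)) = 37 * sqrt(34) / 34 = 6.35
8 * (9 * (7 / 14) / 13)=2.77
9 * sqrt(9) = 27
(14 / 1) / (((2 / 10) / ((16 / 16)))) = 70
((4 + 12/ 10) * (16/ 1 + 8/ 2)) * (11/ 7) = 1144/ 7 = 163.43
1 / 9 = 0.11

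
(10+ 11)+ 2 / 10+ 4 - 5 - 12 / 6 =91 / 5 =18.20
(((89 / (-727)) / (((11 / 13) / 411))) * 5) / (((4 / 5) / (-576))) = 1711897200 / 7997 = 214067.43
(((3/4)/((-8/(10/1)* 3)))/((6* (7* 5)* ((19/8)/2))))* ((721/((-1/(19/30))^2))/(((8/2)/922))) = -902177/10800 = -83.53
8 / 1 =8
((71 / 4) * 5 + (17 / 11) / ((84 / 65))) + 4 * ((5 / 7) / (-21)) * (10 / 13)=89.84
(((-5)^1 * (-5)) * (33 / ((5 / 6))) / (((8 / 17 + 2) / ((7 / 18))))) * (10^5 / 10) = 4675000 / 3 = 1558333.33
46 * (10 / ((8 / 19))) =1092.50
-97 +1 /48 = -4655 /48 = -96.98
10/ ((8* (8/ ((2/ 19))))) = 5/ 304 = 0.02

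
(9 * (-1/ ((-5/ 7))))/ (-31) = -63/ 155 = -0.41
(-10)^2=100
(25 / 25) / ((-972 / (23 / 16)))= -23 / 15552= -0.00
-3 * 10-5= -35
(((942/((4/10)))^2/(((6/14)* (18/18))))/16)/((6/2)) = 4313575/16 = 269598.44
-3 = -3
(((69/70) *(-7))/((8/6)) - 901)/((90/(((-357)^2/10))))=-128323.44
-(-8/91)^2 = -64/8281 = -0.01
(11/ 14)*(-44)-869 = -6325/ 7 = -903.57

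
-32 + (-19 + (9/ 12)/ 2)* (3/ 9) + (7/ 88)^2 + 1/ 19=-16839439/ 441408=-38.15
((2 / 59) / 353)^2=4 / 433763929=0.00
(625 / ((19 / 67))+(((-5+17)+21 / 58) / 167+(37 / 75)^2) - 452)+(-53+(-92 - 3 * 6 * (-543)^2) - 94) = -5305768.74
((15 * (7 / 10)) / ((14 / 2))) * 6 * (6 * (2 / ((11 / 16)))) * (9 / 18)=864 / 11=78.55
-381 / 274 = -1.39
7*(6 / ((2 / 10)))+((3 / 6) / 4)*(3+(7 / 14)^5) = 210.38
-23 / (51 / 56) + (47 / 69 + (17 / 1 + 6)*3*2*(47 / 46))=136568 / 1173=116.43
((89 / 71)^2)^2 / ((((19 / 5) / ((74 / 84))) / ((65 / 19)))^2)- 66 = -376485962059366199 / 5841795898816164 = -64.45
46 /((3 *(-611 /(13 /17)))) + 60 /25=28534 /11985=2.38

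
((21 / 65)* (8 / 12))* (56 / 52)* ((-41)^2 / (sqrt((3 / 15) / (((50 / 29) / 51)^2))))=3294760* sqrt(5) / 249951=29.48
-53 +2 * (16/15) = -763/15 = -50.87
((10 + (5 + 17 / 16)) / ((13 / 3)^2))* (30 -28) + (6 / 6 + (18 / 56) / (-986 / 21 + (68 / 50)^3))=13324070035 / 4928332708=2.70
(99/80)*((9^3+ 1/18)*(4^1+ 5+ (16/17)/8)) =4474943/544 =8226.00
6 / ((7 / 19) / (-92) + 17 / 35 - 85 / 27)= -9911160 / 4404583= -2.25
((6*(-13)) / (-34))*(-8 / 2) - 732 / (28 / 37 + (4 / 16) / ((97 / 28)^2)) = -1093599219 / 1150492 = -950.55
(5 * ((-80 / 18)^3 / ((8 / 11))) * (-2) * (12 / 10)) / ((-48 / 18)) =-44000 / 81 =-543.21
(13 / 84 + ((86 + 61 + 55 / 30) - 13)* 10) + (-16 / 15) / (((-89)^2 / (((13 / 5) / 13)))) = 1358.49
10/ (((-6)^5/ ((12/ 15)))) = -1/ 972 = -0.00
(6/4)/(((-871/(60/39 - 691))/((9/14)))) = 242001/317044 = 0.76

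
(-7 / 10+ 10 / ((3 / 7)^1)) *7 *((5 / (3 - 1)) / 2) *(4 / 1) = 4753 / 6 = 792.17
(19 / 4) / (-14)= -19 / 56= -0.34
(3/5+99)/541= 498/2705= 0.18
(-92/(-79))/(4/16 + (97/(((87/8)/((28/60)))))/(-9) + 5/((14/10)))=30255120/87264901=0.35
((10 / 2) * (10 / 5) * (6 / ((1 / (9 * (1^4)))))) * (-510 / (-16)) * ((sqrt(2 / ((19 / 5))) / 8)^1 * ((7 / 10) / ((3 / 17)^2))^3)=140746164839 * sqrt(190) / 109440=17727083.31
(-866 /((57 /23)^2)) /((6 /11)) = -2519627 /9747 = -258.50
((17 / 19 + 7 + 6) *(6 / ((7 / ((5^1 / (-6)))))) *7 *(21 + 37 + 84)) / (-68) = 46860 / 323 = 145.08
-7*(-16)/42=8/3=2.67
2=2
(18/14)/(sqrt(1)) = 9/7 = 1.29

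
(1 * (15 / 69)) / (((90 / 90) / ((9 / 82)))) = 45 / 1886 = 0.02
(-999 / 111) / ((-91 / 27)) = 243 / 91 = 2.67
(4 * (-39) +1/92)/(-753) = 14351/69276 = 0.21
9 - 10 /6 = 7.33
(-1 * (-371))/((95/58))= 21518/95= 226.51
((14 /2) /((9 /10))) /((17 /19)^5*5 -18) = -173326930 /337234473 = -0.51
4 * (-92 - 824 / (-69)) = -22096 / 69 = -320.23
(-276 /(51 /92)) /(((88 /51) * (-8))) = 1587 /44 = 36.07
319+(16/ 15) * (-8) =4657/ 15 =310.47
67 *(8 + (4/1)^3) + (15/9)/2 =28949/6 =4824.83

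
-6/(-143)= 6/143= 0.04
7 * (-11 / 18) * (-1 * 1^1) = 4.28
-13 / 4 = -3.25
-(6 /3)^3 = -8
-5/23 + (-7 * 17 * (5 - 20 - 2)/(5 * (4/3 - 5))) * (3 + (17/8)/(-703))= -470857097/1422872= -330.92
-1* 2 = -2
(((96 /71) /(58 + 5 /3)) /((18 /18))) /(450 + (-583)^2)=288 /4325368351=0.00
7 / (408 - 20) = 7 / 388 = 0.02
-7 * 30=-210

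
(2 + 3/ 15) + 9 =56/ 5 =11.20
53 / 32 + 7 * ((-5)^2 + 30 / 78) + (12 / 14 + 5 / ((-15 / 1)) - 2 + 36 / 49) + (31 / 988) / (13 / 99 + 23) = 237613808717 / 1330361760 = 178.61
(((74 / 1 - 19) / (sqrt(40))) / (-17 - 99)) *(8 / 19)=-11 *sqrt(10) / 1102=-0.03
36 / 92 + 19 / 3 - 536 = -36520 / 69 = -529.28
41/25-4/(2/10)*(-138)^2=-9521959/25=-380878.36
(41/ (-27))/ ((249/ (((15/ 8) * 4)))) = -205/ 4482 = -0.05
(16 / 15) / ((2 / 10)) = 16 / 3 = 5.33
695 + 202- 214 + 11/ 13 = 8890/ 13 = 683.85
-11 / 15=-0.73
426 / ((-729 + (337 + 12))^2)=0.00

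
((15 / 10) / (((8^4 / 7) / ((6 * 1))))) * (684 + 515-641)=17577 / 2048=8.58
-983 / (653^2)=-0.00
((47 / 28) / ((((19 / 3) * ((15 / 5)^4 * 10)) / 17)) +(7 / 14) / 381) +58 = 1058177653 / 18242280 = 58.01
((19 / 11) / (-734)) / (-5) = 0.00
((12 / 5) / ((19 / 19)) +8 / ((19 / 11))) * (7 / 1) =4676 / 95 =49.22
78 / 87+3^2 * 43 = 387.90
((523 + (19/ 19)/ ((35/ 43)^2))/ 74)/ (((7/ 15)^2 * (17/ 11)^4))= 5.71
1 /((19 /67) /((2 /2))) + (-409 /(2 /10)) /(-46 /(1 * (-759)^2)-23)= 92.44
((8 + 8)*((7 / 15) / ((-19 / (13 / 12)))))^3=-48228544 / 625026375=-0.08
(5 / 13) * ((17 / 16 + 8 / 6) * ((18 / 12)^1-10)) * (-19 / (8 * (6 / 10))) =31.00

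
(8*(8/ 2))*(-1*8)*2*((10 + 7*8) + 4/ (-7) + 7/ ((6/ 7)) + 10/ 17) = -37981.94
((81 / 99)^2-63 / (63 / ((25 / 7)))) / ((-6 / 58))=71282 / 2541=28.05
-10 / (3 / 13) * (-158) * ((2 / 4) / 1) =10270 / 3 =3423.33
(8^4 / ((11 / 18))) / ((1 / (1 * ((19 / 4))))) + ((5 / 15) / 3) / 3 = 9455627 / 297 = 31837.13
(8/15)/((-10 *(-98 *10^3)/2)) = 1/918750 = 0.00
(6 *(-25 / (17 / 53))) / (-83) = 7950 / 1411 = 5.63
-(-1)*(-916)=-916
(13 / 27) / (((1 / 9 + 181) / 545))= 1417 / 978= 1.45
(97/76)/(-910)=-97/69160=-0.00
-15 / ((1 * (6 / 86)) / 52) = -11180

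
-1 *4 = -4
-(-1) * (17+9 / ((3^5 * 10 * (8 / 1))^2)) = 17.00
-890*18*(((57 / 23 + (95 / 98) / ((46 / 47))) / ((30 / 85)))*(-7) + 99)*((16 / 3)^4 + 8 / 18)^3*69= -7321198995125051809760 / 413343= -17712163977919190.14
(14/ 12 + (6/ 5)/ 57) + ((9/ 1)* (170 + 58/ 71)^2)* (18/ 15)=905479504661/ 2873370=315128.06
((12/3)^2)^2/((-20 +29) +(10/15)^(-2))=1024/45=22.76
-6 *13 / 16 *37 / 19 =-1443 / 152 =-9.49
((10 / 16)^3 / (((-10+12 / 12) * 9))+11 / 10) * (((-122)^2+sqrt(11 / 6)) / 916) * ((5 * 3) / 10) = 227471 * sqrt(66) / 759767040+846419591 / 31656960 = 26.74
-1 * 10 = -10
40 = 40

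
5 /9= 0.56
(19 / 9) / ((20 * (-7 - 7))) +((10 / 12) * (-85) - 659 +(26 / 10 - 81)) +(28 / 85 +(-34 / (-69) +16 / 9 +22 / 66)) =-264495227 / 328440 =-805.31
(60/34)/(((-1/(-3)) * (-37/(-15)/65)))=139.51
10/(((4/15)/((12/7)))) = 450/7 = 64.29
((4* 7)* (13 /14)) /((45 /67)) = 1742 /45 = 38.71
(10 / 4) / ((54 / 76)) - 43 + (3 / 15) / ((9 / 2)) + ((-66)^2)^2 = 18974696.56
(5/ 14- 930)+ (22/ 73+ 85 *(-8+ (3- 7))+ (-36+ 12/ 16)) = -4056505/ 2044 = -1984.59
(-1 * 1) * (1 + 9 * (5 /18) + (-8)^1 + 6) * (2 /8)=-3 /8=-0.38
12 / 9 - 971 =-2909 / 3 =-969.67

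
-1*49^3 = -117649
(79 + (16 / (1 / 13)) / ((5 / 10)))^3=121287375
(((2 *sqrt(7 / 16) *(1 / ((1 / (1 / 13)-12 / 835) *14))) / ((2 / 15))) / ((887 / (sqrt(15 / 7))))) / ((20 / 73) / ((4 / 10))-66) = -0.00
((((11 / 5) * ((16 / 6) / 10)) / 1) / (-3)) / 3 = -0.07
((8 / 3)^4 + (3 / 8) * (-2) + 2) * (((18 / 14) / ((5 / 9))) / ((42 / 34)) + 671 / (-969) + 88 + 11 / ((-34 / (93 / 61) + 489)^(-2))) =27532255037604126977 / 221758111260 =124154444.14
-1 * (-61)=61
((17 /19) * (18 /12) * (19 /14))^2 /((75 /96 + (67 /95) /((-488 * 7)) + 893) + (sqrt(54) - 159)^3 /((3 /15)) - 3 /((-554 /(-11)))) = -6747742990054584028429770 /40356704411419864327843048541623 - 54257540629094275608000 * sqrt(6) /5765243487345694903977578363089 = -0.00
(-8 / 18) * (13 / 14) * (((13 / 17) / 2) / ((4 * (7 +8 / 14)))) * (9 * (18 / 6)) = -507 / 3604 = -0.14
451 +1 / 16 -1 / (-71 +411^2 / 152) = 1141214561 / 2530064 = 451.06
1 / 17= 0.06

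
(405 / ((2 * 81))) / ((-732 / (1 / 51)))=-5 / 74664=-0.00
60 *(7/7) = 60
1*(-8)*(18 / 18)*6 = -48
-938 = -938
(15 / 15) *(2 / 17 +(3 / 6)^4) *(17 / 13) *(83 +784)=42483 / 208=204.25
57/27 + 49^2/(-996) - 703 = -2101459/2988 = -703.30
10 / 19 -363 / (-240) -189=-284181 / 1520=-186.96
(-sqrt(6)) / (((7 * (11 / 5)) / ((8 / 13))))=-40 * sqrt(6) / 1001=-0.10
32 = 32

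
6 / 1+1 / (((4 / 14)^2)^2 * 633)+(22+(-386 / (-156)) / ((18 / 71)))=45025577 / 1184976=38.00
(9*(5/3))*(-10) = -150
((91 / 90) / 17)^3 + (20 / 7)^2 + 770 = 136565567934979 / 175497273000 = 778.16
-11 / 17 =-0.65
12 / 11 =1.09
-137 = -137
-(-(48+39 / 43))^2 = -4422609 / 1849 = -2391.89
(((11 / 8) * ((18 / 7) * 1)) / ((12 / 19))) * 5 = 3135 / 112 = 27.99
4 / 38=0.11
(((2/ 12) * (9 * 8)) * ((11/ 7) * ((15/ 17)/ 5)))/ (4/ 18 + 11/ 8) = 28512/ 13685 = 2.08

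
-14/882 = -1/63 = -0.02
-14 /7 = -2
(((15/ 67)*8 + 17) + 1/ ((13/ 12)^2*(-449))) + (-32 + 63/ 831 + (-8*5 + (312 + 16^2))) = 725071697238/ 1408275479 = 514.86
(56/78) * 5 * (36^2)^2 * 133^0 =6029390.77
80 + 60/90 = 242/3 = 80.67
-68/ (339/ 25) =-5.01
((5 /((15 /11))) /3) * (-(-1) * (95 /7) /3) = 1045 /189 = 5.53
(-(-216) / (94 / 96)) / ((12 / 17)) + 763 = 50549 / 47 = 1075.51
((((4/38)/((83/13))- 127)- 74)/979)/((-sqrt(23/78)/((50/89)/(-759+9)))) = -316951 * sqrt(1794)/47404927515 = -0.00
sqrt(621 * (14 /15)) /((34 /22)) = 33 * sqrt(1610) /85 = 15.58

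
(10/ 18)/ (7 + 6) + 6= 707/ 117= 6.04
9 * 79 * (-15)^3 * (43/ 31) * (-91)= 9389732625/ 31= 302894600.81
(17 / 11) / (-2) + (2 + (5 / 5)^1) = 49 / 22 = 2.23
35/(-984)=-35/984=-0.04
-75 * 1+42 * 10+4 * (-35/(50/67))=787/5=157.40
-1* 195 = -195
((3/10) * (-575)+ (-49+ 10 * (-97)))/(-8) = 2383/16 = 148.94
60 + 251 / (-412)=24469 / 412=59.39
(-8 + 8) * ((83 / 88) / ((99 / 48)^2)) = 0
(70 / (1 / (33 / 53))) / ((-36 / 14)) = -16.95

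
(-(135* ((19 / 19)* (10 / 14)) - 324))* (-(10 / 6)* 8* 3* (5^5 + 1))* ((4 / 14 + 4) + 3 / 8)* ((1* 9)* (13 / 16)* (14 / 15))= -25344274761 / 28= -905152670.04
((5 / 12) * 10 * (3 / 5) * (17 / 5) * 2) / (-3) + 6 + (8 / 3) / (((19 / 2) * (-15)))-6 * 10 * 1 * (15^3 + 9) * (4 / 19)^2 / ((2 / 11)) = -804033289 / 16245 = -49494.20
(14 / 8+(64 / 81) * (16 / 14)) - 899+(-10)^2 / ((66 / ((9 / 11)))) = -245642515 / 274428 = -895.11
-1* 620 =-620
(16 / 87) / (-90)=-8 / 3915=-0.00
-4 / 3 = -1.33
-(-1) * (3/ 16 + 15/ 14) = 141/ 112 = 1.26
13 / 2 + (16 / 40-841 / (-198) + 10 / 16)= 11.77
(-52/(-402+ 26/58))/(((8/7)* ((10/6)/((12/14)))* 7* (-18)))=-377/815150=-0.00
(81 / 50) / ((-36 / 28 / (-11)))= 13.86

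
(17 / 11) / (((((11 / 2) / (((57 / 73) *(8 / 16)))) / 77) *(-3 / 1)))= -2261 / 803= -2.82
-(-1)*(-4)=-4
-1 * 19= -19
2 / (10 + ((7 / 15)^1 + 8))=30 / 277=0.11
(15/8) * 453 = 6795/8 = 849.38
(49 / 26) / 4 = 49 / 104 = 0.47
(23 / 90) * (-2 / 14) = -23 / 630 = -0.04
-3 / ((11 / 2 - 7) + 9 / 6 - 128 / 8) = 3 / 16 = 0.19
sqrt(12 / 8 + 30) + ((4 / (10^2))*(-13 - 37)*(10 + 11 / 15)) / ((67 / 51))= -5474 / 335 + 3*sqrt(14) / 2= -10.73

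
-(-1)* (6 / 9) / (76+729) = 2 / 2415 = 0.00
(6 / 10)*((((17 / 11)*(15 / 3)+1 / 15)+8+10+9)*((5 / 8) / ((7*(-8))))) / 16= -0.01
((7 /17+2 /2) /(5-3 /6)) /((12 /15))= 20 /51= 0.39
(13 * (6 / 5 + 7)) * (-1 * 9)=-4797 / 5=-959.40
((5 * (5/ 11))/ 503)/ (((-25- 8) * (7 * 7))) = -25/ 8946861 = -0.00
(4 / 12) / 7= 1 / 21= 0.05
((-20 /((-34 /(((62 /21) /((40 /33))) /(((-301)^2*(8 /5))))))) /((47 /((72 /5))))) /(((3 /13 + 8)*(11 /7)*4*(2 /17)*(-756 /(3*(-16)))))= 403 /12757708012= 0.00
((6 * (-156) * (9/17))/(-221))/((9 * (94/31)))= 1116/13583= 0.08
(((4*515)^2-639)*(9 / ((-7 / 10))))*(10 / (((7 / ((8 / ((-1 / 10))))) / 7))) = 305493192000 / 7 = 43641884571.43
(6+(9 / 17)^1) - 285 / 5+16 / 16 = -49.47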